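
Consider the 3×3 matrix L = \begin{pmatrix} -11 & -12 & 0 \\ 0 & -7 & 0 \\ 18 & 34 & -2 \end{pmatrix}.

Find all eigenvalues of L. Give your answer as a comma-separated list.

Compute the characteristic polynomial p(λ) = det(λI - L).
Expanding the 3×3 determinant: p(λ) = λ^3 + 20λ^2 + 113λ + 154.
Rational-root test: λ = -2 gives p(-2) = 0.
Dividing by (λ + 2) leaves λ^2 + 18λ + 77.
The quadratic factors as (λ + 11)·(λ + 7).
Eigenvalues: -11, -7, -2.

-11, -7, -2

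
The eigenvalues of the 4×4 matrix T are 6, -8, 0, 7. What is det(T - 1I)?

If T has eigenvalues 6, -8, 0, 7, then T - 1I has eigenvalues 5, -9, -1, 6.
det(T - 1I) = (5) · (-9) · (-1) · (6) = 270.

270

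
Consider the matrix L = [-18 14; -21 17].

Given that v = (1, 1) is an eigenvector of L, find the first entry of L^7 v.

-16384

First find the eigenvalue: Lv = (-4, -4) = -4·(1, 1), so λ = -4.
Then L^7 v = λ^7·v = (-4)^7·(1, 1) = -16384·(1, 1) = (-16384, -16384).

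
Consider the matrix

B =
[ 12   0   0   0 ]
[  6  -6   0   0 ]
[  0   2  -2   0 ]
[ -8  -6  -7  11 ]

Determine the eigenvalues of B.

-6, -2, 11, 12

B is lower triangular, so its eigenvalues are the diagonal entries.
Diagonal: 12, -6, -2, 11.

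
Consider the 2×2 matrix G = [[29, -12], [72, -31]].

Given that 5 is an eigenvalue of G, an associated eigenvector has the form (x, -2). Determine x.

We need (G - 5I)v = 0.
G - 5I = [[24, -12], [72, -36]].
Row 1: (24)·x + (-12)·-2 = 0
Row 2: (72)·x + (-36)·-2 = 0
Solving gives x = -1.
Check: G·(-1, -2) = (-5, -10) = 5·(-1, -2).

-1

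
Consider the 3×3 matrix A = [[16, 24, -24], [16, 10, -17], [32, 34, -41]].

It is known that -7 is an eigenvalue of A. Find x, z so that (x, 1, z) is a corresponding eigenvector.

0, 1

We need (A + 7I)v = 0.
A + 7I = [[23, 24, -24], [16, 17, -17], [32, 34, -34]].
Row 1: (23)·x + (24)·1 + (-24)·z = 0
Row 2: (16)·x + (17)·1 + (-17)·z = 0
Row 3: (32)·x + (34)·1 + (-34)·z = 0
Solving gives x = 0, z = 1.
Check: A·(0, 1, 1) = (0, -7, -7) = -7·(0, 1, 1).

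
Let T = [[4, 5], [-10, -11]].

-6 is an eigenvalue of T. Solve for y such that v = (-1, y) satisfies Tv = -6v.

We need (T + 6I)v = 0.
T + 6I = [[10, 5], [-10, -5]].
Row 1: (10)·-1 + (5)·y = 0
Row 2: (-10)·-1 + (-5)·y = 0
Solving gives y = 2.
Check: T·(-1, 2) = (6, -12) = -6·(-1, 2).

2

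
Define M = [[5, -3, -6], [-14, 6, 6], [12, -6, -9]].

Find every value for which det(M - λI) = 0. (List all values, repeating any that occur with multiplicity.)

-1, 0, 3

Compute the characteristic polynomial p(λ) = det(λI - M).
Expanding the 3×3 determinant: p(λ) = λ^3 - 2λ^2 - 3λ.
Rational-root test: λ = 3 gives p(3) = 0.
Factor out (λ - 3): p(λ) = (λ - 3)·(λ^2 + λ).
The quadratic factors as (λ + 1)·λ.
Eigenvalues: -1, 0, 3.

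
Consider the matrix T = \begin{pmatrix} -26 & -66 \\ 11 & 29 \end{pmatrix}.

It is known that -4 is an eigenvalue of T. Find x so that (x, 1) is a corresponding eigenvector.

-3

We need (T + 4I)v = 0.
T + 4I = [[-22, -66], [11, 33]].
Row 1: (-22)·x + (-66)·1 = 0
Row 2: (11)·x + (33)·1 = 0
Solving gives x = -3.
Check: T·(-3, 1) = (12, -4) = -4·(-3, 1).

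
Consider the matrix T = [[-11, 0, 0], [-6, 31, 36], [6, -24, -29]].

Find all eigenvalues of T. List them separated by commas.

The characteristic polynomial is p(r) = det(rI - T).
Expanding along the first row, p(r) = r^3 + 9r^2 - 57r - 385.
Try r = -5: p(-5) = 0, so -5 is a root.
Dividing by (r + 5) leaves r^2 + 4r - 77.
The quadratic factors as (r + 11)·(r - 7).
Eigenvalues: -11, -5, 7.

-11, -5, 7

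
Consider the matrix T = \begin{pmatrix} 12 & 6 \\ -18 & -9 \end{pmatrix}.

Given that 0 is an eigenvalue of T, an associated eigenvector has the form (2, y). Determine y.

We need (T)v = 0.
T = [[12, 6], [-18, -9]].
Row 1: (12)·2 + (6)·y = 0
Row 2: (-18)·2 + (-9)·y = 0
Solving gives y = -4.
Check: T·(2, -4) = (0, 0) = 0·(2, -4).

-4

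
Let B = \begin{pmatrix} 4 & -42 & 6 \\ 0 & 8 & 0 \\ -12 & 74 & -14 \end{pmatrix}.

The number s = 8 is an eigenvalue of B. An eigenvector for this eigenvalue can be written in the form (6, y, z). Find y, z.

We need (B - 8I)v = 0.
B - 8I = [[-4, -42, 6], [0, 0, 0], [-12, 74, -22]].
Row 1: (-4)·6 + (-42)·y + (6)·z = 0
Row 2: (0)·6 + (0)·y + (0)·z = 0
Row 3: (-12)·6 + (74)·y + (-22)·z = 0
Solving gives y = -2, z = -10.
Check: B·(6, -2, -10) = (48, -16, -80) = 8·(6, -2, -10).

-2, -10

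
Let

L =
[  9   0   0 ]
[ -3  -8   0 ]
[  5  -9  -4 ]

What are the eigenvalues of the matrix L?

-8, -4, 9

L is lower triangular, so its eigenvalues are the diagonal entries.
Diagonal: 9, -8, -4.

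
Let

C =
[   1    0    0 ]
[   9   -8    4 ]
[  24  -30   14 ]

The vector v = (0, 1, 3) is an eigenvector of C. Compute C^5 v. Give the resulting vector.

First find the eigenvalue: Cv = (0, 4, 12) = 4·(0, 1, 3), so λ = 4.
Then C^5 v = λ^5·v = 4^5·(0, 1, 3) = 1024·(0, 1, 3) = (0, 1024, 3072).

(0, 1024, 3072)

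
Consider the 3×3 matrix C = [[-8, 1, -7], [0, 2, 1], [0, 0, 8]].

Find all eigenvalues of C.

-8, 2, 8

C is upper triangular, so its eigenvalues are the diagonal entries.
Diagonal: -8, 2, 8.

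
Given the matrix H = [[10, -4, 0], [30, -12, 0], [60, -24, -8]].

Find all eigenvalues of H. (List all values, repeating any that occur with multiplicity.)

Set up det(sI - H) = 0.
Expanding along the first row, p(s) = s^3 + 10s^2 + 16s.
Rational-root test: s = -8 gives p(-8) = 0.
Factor out (s + 8): p(s) = (s + 8)·(s^2 + 2s).
The quadratic factors as (s + 2)·s.
Eigenvalues: -8, -2, 0.

-8, -2, 0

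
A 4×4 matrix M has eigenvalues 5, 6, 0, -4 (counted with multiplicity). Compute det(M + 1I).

-126

If M has eigenvalues 5, 6, 0, -4, then M + 1I has eigenvalues 6, 7, 1, -3.
det(M + 1I) = (6) · (7) · (1) · (-3) = -126.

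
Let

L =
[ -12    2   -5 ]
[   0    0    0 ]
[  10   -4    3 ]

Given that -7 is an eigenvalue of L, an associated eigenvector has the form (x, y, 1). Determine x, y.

-1, 0

We need (L + 7I)v = 0.
L + 7I = [[-5, 2, -5], [0, 7, 0], [10, -4, 10]].
Row 1: (-5)·x + (2)·y + (-5)·1 = 0
Row 2: (0)·x + (7)·y + (0)·1 = 0
Row 3: (10)·x + (-4)·y + (10)·1 = 0
Solving gives x = -1, y = 0.
Check: L·(-1, 0, 1) = (7, 0, -7) = -7·(-1, 0, 1).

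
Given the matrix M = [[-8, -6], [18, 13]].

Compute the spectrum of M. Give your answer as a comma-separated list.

det(M - λI) = (-8 - λ)(13 - λ) - (-6)·(18) = λ^2 - 5λ + 4.
This factors as (λ - 1)·(λ - 4) = 0.
Eigenvalues: 1, 4.

1, 4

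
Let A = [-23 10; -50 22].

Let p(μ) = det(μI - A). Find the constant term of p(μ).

-6

p(μ) = μ^2 + μ - 6.
The constant term is -6.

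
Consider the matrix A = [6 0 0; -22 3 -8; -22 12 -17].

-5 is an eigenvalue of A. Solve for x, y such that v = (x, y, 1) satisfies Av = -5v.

We need (A + 5I)v = 0.
A + 5I = [[11, 0, 0], [-22, 8, -8], [-22, 12, -12]].
Row 1: (11)·x + (0)·y + (0)·1 = 0
Row 2: (-22)·x + (8)·y + (-8)·1 = 0
Row 3: (-22)·x + (12)·y + (-12)·1 = 0
Solving gives x = 0, y = 1.
Check: A·(0, 1, 1) = (0, -5, -5) = -5·(0, 1, 1).

0, 1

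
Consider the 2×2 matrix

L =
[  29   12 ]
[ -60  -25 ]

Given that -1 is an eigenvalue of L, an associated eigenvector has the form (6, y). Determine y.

We need (L + 1I)v = 0.
L + 1I = [[30, 12], [-60, -24]].
Row 1: (30)·6 + (12)·y = 0
Row 2: (-60)·6 + (-24)·y = 0
Solving gives y = -15.
Check: L·(6, -15) = (-6, 15) = -1·(6, -15).

-15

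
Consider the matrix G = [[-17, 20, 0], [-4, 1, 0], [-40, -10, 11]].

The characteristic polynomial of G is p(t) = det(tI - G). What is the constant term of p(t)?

-693

p(t) = t^3 + 5t^2 - 113t - 693.
The constant term is -693.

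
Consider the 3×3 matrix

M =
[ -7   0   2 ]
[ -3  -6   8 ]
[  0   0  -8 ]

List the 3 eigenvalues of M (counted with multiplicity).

-8, -7, -6

Compute the characteristic polynomial p(λ) = det(λI - M).
Expanding the 3×3 determinant: p(λ) = λ^3 + 21λ^2 + 146λ + 336.
Try λ = -8: p(-8) = 0, so -8 is a root.
Dividing by (λ + 8) leaves λ^2 + 13λ + 42.
The quadratic factors as (λ + 7)·(λ + 6).
Eigenvalues: -8, -7, -6.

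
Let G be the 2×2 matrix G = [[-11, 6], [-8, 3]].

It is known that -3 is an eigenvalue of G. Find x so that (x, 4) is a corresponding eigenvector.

3

We need (G + 3I)v = 0.
G + 3I = [[-8, 6], [-8, 6]].
Row 1: (-8)·x + (6)·4 = 0
Row 2: (-8)·x + (6)·4 = 0
Solving gives x = 3.
Check: G·(3, 4) = (-9, -12) = -3·(3, 4).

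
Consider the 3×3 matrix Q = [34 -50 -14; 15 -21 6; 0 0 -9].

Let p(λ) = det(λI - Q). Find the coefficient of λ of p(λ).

-81

p(λ) = λ^3 - 4λ^2 - 81λ + 324.
The coefficient of λ is -81.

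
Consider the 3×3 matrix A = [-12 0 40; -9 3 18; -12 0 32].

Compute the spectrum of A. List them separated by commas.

Set up det(tI - A) = 0.
Cofactor expansion gives p(t) = t^3 - 23t^2 + 156t - 288.
Rational-root test: t = 8 gives p(8) = 0.
Dividing by (t - 8) leaves t^2 - 15t + 36.
The quadratic factors as (t - 3)·(t - 12).
Eigenvalues: 3, 8, 12.

3, 8, 12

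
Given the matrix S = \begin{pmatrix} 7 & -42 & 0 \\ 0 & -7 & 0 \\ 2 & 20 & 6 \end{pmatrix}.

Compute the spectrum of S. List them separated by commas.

Compute the characteristic polynomial p(μ) = det(μI - S).
Expanding along the first row, p(μ) = μ^3 - 6μ^2 - 49μ + 294.
Since p(-7) = 0, μ = -7 is a root.
Factor out (μ + 7): p(μ) = (μ + 7)·(μ^2 - 13μ + 42).
The quadratic factors as (μ - 6)·(μ - 7).
Eigenvalues: -7, 6, 7.

-7, 6, 7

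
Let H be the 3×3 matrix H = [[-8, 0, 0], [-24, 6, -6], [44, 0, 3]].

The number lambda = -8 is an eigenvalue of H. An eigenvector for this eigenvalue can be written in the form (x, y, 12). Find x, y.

We need (H + 8I)v = 0.
H + 8I = [[0, 0, 0], [-24, 14, -6], [44, 0, 11]].
Row 1: (0)·x + (0)·y + (0)·12 = 0
Row 2: (-24)·x + (14)·y + (-6)·12 = 0
Row 3: (44)·x + (0)·y + (11)·12 = 0
Solving gives x = -3, y = 0.
Check: H·(-3, 0, 12) = (24, 0, -96) = -8·(-3, 0, 12).

-3, 0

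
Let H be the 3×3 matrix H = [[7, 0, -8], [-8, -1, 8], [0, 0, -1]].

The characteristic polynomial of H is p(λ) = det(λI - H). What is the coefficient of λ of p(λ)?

-13

p(λ) = λ^3 - 5λ^2 - 13λ - 7.
The coefficient of λ is -13.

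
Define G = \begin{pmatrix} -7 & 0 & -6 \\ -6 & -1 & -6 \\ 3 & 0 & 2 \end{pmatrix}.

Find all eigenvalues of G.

Set up det(sI - G) = 0.
Expanding the 3×3 determinant: p(s) = s^3 + 6s^2 + 9s + 4.
Since p(-1) = 0, s = -1 is a root.
Dividing by (s + 1) leaves s^2 + 5s + 4.
The quadratic factors as (s + 4)·(s + 1).
Eigenvalues: -4, -1, -1.

-4, -1, -1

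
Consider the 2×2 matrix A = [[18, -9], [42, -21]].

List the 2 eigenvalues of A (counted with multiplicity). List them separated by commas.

-3, 0

det(A - λI) = (18 - λ)(-21 - λ) - (-9)·(42) = λ^2 + 3λ.
This factors as (λ + 3)·λ = 0.
Eigenvalues: -3, 0.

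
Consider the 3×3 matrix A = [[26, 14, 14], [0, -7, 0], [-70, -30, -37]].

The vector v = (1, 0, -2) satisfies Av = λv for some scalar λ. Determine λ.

-2

Compute Av: A·(1, 0, -2) = (-2, 0, 4).
Since Av = λv, compare component 1: -2 = λ·1, so λ = -2.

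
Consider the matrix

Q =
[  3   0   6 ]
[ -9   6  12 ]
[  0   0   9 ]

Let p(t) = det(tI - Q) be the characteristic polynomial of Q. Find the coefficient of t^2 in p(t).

The coefficient of t^2 of det(tI - Q) is −trace(Q).
trace(Q) = (3) + (6) + (9) = 18, so the coefficient is -18.

-18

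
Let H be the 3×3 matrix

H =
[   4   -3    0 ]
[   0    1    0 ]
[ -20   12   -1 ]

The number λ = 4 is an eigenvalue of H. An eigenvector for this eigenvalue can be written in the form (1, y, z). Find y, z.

We need (H - 4I)v = 0.
H - 4I = [[0, -3, 0], [0, -3, 0], [-20, 12, -5]].
Row 1: (0)·1 + (-3)·y + (0)·z = 0
Row 2: (0)·1 + (-3)·y + (0)·z = 0
Row 3: (-20)·1 + (12)·y + (-5)·z = 0
Solving gives y = 0, z = -4.
Check: H·(1, 0, -4) = (4, 0, -16) = 4·(1, 0, -4).

0, -4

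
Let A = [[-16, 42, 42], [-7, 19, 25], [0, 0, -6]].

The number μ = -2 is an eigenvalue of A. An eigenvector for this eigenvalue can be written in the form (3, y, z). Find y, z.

We need (A + 2I)v = 0.
A + 2I = [[-14, 42, 42], [-7, 21, 25], [0, 0, -4]].
Row 1: (-14)·3 + (42)·y + (42)·z = 0
Row 2: (-7)·3 + (21)·y + (25)·z = 0
Row 3: (0)·3 + (0)·y + (-4)·z = 0
Solving gives y = 1, z = 0.
Check: A·(3, 1, 0) = (-6, -2, 0) = -2·(3, 1, 0).

1, 0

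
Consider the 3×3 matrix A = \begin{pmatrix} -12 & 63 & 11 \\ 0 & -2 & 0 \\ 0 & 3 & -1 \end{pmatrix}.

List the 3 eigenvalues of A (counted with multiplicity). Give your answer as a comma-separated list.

-12, -2, -1

The characteristic polynomial is p(λ) = det(λI - A).
Expanding the 3×3 determinant: p(λ) = λ^3 + 15λ^2 + 38λ + 24.
Try λ = -1: p(-1) = 0, so -1 is a root.
Dividing by (λ + 1) leaves λ^2 + 14λ + 24.
The quadratic factors as (λ + 12)·(λ + 2).
Eigenvalues: -12, -2, -1.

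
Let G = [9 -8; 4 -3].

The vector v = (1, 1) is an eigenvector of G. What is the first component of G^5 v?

1

First find the eigenvalue: Gv = (1, 1) = 1·(1, 1), so λ = 1.
Then G^5 v = λ^5·v = 1^5·(1, 1) = 1·(1, 1) = (1, 1).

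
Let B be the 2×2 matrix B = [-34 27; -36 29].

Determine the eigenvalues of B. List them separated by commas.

det(B - lambda·I) = (-34 - lambda)(29 - lambda) - (27)·(-36) = lambda^2 + 5·lambda - 14.
This factors as (lambda + 7)·(lambda - 2) = 0.
Eigenvalues: -7, 2.

-7, 2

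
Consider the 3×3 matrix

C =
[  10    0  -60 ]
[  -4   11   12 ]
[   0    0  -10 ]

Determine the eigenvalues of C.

-10, 10, 11

The characteristic polynomial is p(λ) = det(λI - C).
Expanding the 3×3 determinant: p(λ) = λ^3 - 11λ^2 - 100λ + 1100.
Rational-root test: λ = -10 gives p(-10) = 0.
Factor out (λ + 10): p(λ) = (λ + 10)·(λ^2 - 21λ + 110).
The quadratic factors as (λ - 10)·(λ - 11).
Eigenvalues: -10, 10, 11.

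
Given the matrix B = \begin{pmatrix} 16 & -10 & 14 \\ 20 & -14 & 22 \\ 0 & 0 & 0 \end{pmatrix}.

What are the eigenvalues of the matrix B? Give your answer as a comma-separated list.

-4, 0, 6

Compute the characteristic polynomial p(λ) = det(λI - B).
Cofactor expansion gives p(λ) = λ^3 - 2λ^2 - 24λ.
Try λ = 0: p(0) = 0, so 0 is a root.
Dividing by λ leaves λ^2 - 2λ - 24.
The quadratic factors as (λ + 4)·(λ - 6).
Eigenvalues: -4, 0, 6.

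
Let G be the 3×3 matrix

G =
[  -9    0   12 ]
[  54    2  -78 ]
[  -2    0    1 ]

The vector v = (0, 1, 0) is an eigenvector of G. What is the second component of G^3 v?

8

First find the eigenvalue: Gv = (0, 2, 0) = 2·(0, 1, 0), so λ = 2.
Then G^3 v = λ^3·v = 2^3·(0, 1, 0) = 8·(0, 1, 0) = (0, 8, 0).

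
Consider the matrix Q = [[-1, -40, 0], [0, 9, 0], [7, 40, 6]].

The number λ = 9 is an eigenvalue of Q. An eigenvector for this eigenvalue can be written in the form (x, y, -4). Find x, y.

We need (Q - 9I)v = 0.
Q - 9I = [[-10, -40, 0], [0, 0, 0], [7, 40, -3]].
Row 1: (-10)·x + (-40)·y + (0)·-4 = 0
Row 2: (0)·x + (0)·y + (0)·-4 = 0
Row 3: (7)·x + (40)·y + (-3)·-4 = 0
Solving gives x = 4, y = -1.
Check: Q·(4, -1, -4) = (36, -9, -36) = 9·(4, -1, -4).

4, -1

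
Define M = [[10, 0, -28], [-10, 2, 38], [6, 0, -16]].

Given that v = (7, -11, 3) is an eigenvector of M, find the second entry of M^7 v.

1408

First find the eigenvalue: Mv = (-14, 22, -6) = -2·(7, -11, 3), so λ = -2.
Then M^7 v = λ^7·v = (-2)^7·(7, -11, 3) = -128·(7, -11, 3) = (-896, 1408, -384).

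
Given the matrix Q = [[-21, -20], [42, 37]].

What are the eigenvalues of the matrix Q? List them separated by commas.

7, 9

det(Q - rI) = (-21 - r)(37 - r) - (-20)·(42) = r^2 - 16r + 63.
This factors as (r - 7)·(r - 9) = 0.
Eigenvalues: 7, 9.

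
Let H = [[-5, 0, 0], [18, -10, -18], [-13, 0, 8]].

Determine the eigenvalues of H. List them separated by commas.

-10, -5, 8

The characteristic polynomial is p(s) = det(sI - H).
Expanding along the first row, p(s) = s^3 + 7s^2 - 70s - 400.
Since p(-5) = 0, s = -5 is a root.
Factor out (s + 5): p(s) = (s + 5)·(s^2 + 2s - 80).
The quadratic factors as (s + 10)·(s - 8).
Eigenvalues: -10, -5, 8.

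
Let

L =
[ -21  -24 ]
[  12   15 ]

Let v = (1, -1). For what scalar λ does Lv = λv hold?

3

Compute Lv: L·(1, -1) = (3, -3).
Since Lv = λv, compare component 1: 3 = λ·1, so λ = 3.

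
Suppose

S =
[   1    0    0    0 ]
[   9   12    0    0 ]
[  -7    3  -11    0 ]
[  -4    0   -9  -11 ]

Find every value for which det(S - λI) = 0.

-11, -11, 1, 12

S is lower triangular, so its eigenvalues are the diagonal entries.
Diagonal: 1, 12, -11, -11.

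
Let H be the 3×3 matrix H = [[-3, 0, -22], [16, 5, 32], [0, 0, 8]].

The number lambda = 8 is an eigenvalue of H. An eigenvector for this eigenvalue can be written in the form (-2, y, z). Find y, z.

We need (H - 8I)v = 0.
H - 8I = [[-11, 0, -22], [16, -3, 32], [0, 0, 0]].
Row 1: (-11)·-2 + (0)·y + (-22)·z = 0
Row 2: (16)·-2 + (-3)·y + (32)·z = 0
Row 3: (0)·-2 + (0)·y + (0)·z = 0
Solving gives y = 0, z = 1.
Check: H·(-2, 0, 1) = (-16, 0, 8) = 8·(-2, 0, 1).

0, 1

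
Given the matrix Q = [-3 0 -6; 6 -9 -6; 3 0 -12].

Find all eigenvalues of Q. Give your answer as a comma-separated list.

The characteristic polynomial is p(λ) = det(λI - Q).
Expanding the 3×3 determinant: p(λ) = λ^3 + 24λ^2 + 189λ + 486.
Try λ = -6: p(-6) = 0, so -6 is a root.
Factor out (λ + 6): p(λ) = (λ + 6)·(λ^2 + 18λ + 81).
The quadratic factor is (λ + 9)^2.
Eigenvalues: -9, -9, -6.

-9, -9, -6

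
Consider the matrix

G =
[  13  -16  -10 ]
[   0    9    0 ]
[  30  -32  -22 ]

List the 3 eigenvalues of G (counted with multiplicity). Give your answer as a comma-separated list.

-7, -2, 9

Set up det(tI - G) = 0.
Cofactor expansion gives p(t) = t^3 - 67t - 126.
Since p(-2) = 0, t = -2 is a root.
Factor out (t + 2): p(t) = (t + 2)·(t^2 - 2t - 63).
The quadratic factors as (t + 7)·(t - 9).
Eigenvalues: -7, -2, 9.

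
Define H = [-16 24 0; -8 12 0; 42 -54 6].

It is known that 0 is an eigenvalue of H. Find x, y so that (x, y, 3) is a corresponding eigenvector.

We need (H)v = 0.
H = [[-16, 24, 0], [-8, 12, 0], [42, -54, 6]].
Row 1: (-16)·x + (24)·y + (0)·3 = 0
Row 2: (-8)·x + (12)·y + (0)·3 = 0
Row 3: (42)·x + (-54)·y + (6)·3 = 0
Solving gives x = -3, y = -2.
Check: H·(-3, -2, 3) = (0, 0, 0) = 0·(-3, -2, 3).

-3, -2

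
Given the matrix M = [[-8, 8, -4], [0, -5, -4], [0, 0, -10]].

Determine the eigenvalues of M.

M is upper triangular, so its eigenvalues are the diagonal entries.
Diagonal: -8, -5, -10.

-10, -8, -5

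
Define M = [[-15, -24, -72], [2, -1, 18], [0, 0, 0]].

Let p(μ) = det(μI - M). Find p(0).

0

p(0) = det(0·I − M) = det(−M) = (−1)^3·det(M).
det(M) = 0, so p(0) = 0.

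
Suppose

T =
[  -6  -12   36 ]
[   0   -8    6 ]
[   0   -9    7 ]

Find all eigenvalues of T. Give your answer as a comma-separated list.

-6, -2, 1

The characteristic polynomial is p(λ) = det(λI - T).
Cofactor expansion gives p(λ) = λ^3 + 7λ^2 + 4λ - 12.
Rational-root test: λ = -6 gives p(-6) = 0.
Factor out (λ + 6): p(λ) = (λ + 6)·(λ^2 + λ - 2).
The quadratic factors as (λ + 2)·(λ - 1).
Eigenvalues: -6, -2, 1.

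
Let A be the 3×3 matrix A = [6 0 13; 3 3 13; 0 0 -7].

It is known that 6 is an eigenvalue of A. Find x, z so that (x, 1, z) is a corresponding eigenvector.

We need (A - 6I)v = 0.
A - 6I = [[0, 0, 13], [3, -3, 13], [0, 0, -13]].
Row 1: (0)·x + (0)·1 + (13)·z = 0
Row 2: (3)·x + (-3)·1 + (13)·z = 0
Row 3: (0)·x + (0)·1 + (-13)·z = 0
Solving gives x = 1, z = 0.
Check: A·(1, 1, 0) = (6, 6, 0) = 6·(1, 1, 0).

1, 0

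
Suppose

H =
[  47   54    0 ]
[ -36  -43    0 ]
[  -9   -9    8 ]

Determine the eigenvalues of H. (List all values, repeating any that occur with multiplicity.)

-7, 8, 11

Compute the characteristic polynomial p(r) = det(rI - H).
Expanding along the first row, p(r) = r^3 - 12r^2 - 45r + 616.
Since p(11) = 0, r = 11 is a root.
Dividing by (r - 11) leaves r^2 - r - 56.
The quadratic factors as (r + 7)·(r - 8).
Eigenvalues: -7, 8, 11.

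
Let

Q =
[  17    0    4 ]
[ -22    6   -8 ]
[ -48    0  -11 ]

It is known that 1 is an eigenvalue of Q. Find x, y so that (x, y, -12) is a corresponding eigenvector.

3, -6

We need (Q - 1I)v = 0.
Q - 1I = [[16, 0, 4], [-22, 5, -8], [-48, 0, -12]].
Row 1: (16)·x + (0)·y + (4)·-12 = 0
Row 2: (-22)·x + (5)·y + (-8)·-12 = 0
Row 3: (-48)·x + (0)·y + (-12)·-12 = 0
Solving gives x = 3, y = -6.
Check: Q·(3, -6, -12) = (3, -6, -12) = 1·(3, -6, -12).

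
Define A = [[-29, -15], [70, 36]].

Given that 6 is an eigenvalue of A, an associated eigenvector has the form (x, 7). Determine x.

-3

We need (A - 6I)v = 0.
A - 6I = [[-35, -15], [70, 30]].
Row 1: (-35)·x + (-15)·7 = 0
Row 2: (70)·x + (30)·7 = 0
Solving gives x = -3.
Check: A·(-3, 7) = (-18, 42) = 6·(-3, 7).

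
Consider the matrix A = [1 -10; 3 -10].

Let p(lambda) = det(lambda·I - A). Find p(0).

20

p(0) = det(0·I − A) = det(−A) = (−1)^2·det(A).
det(A) = 20, so p(0) = 20.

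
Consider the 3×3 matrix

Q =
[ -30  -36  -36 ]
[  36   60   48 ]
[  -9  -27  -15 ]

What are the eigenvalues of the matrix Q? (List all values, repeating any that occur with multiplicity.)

Compute the characteristic polynomial p(s) = det(sI - Q).
Expanding the 3×3 determinant: p(s) = s^3 - 15s^2 + 18s + 216.
Try s = -3: p(-3) = 0, so -3 is a root.
Factor out (s + 3): p(s) = (s + 3)·(s^2 - 18s + 72).
The quadratic factors as (s - 6)·(s - 12).
Eigenvalues: -3, 6, 12.

-3, 6, 12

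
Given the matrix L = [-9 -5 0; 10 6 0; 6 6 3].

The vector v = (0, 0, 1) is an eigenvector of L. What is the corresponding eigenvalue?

Compute Lv: L·(0, 0, 1) = (0, 0, 3).
Since Lv = λv, compare component 3: 3 = λ·1, so λ = 3.

3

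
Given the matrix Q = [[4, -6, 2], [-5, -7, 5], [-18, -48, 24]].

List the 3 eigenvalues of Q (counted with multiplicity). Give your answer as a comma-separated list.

6, 7, 8

Set up det(λI - Q) = 0.
Cofactor expansion gives p(λ) = λ^3 - 21λ^2 + 146λ - 336.
Try λ = 8: p(8) = 0, so 8 is a root.
Factor out (λ - 8): p(λ) = (λ - 8)·(λ^2 - 13λ + 42).
The quadratic factors as (λ - 6)·(λ - 7).
Eigenvalues: 6, 7, 8.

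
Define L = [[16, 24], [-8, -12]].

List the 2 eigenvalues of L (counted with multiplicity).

det(L - μI) = (16 - μ)(-12 - μ) - (24)·(-8) = μ^2 - 4μ.
This factors as μ·(μ - 4) = 0.
Eigenvalues: 0, 4.

0, 4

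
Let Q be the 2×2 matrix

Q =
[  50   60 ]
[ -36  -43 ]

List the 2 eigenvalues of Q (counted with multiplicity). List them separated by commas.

det(Q - tI) = (50 - t)(-43 - t) - (60)·(-36) = t^2 - 7t + 10.
This factors as (t - 2)·(t - 5) = 0.
Eigenvalues: 2, 5.

2, 5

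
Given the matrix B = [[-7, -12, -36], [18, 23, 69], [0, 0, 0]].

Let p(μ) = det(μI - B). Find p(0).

p(0) = det(0·I − B) = det(−B) = (−1)^3·det(B).
det(B) = 0, so p(0) = 0.

0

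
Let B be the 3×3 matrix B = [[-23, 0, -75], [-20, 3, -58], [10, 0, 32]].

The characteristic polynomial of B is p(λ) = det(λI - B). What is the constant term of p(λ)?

p(λ) = λ^3 - 12λ^2 + 41λ - 42.
The constant term is -42.

-42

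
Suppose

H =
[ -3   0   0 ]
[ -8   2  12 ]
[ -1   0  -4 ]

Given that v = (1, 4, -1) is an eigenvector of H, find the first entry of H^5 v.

-243

First find the eigenvalue: Hv = (-3, -12, 3) = -3·(1, 4, -1), so λ = -3.
Then H^5 v = λ^5·v = (-3)^5·(1, 4, -1) = -243·(1, 4, -1) = (-243, -972, 243).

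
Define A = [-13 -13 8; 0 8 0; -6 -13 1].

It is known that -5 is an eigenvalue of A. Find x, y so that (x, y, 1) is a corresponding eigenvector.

We need (A + 5I)v = 0.
A + 5I = [[-8, -13, 8], [0, 13, 0], [-6, -13, 6]].
Row 1: (-8)·x + (-13)·y + (8)·1 = 0
Row 2: (0)·x + (13)·y + (0)·1 = 0
Row 3: (-6)·x + (-13)·y + (6)·1 = 0
Solving gives x = 1, y = 0.
Check: A·(1, 0, 1) = (-5, 0, -5) = -5·(1, 0, 1).

1, 0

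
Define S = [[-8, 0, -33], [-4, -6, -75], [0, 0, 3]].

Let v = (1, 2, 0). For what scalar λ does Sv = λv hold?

-8

Compute Sv: S·(1, 2, 0) = (-8, -16, 0).
Since Sv = λv, compare component 1: -8 = λ·1, so λ = -8.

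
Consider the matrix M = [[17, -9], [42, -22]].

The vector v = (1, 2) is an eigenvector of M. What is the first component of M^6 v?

1

First find the eigenvalue: Mv = (-1, -2) = -1·(1, 2), so λ = -1.
Then M^6 v = λ^6·v = (-1)^6·(1, 2) = 1·(1, 2) = (1, 2).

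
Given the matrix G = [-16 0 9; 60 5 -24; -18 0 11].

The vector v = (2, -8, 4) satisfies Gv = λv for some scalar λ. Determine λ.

2

Compute Gv: G·(2, -8, 4) = (4, -16, 8).
Since Gv = λv, compare component 1: 4 = λ·2, so λ = 2.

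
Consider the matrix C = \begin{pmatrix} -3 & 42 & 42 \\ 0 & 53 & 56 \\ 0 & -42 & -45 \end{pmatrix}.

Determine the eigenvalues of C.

Compute the characteristic polynomial p(t) = det(tI - C).
Cofactor expansion gives p(t) = t^3 - 5t^2 - 57t - 99.
Since p(-3) = 0, t = -3 is a root.
Factor out (t + 3): p(t) = (t + 3)·(t^2 - 8t - 33).
The quadratic factors as (t + 3)·(t - 11).
Eigenvalues: -3, -3, 11.

-3, -3, 11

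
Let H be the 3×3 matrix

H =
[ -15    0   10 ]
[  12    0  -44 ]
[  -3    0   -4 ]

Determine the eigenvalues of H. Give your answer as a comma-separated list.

-10, -9, 0

Set up det(tI - H) = 0.
Cofactor expansion gives p(t) = t^3 + 19t^2 + 90t.
Try t = 0: p(0) = 0, so 0 is a root.
Factor out t: p(t) = t·(t^2 + 19t + 90).
The quadratic factors as (t + 10)·(t + 9).
Eigenvalues: -10, -9, 0.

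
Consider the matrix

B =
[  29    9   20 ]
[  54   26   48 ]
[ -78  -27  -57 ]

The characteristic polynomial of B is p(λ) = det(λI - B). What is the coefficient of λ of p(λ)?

-11

p(λ) = λ^3 + 2λ^2 - 11λ - 12.
The coefficient of λ is -11.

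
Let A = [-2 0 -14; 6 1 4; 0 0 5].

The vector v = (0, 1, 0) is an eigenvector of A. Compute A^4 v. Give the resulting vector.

First find the eigenvalue: Av = (0, 1, 0) = 1·(0, 1, 0), so λ = 1.
Then A^4 v = λ^4·v = 1^4·(0, 1, 0) = 1·(0, 1, 0) = (0, 1, 0).

(0, 1, 0)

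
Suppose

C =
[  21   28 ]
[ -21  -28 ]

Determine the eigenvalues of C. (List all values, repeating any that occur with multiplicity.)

-7, 0

det(C - μI) = (21 - μ)(-28 - μ) - (28)·(-21) = μ^2 + 7μ.
This factors as (μ + 7)·μ = 0.
Eigenvalues: -7, 0.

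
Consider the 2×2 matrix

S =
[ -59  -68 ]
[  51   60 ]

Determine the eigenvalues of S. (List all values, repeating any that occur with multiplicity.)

-8, 9

det(S - rI) = (-59 - r)(60 - r) - (-68)·(51) = r^2 - r - 72.
This factors as (r + 8)·(r - 9) = 0.
Eigenvalues: -8, 9.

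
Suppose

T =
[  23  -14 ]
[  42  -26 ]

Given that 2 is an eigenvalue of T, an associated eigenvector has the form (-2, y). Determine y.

-3

We need (T - 2I)v = 0.
T - 2I = [[21, -14], [42, -28]].
Row 1: (21)·-2 + (-14)·y = 0
Row 2: (42)·-2 + (-28)·y = 0
Solving gives y = -3.
Check: T·(-2, -3) = (-4, -6) = 2·(-2, -3).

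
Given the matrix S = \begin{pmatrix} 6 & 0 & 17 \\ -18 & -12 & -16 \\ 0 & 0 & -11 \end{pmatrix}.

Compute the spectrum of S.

The characteristic polynomial is p(λ) = det(λI - S).
Cofactor expansion gives p(λ) = λ^3 + 17λ^2 - 6λ - 792.
Since p(-12) = 0, λ = -12 is a root.
Dividing by (λ + 12) leaves λ^2 + 5λ - 66.
The quadratic factors as (λ + 11)·(λ - 6).
Eigenvalues: -12, -11, 6.

-12, -11, 6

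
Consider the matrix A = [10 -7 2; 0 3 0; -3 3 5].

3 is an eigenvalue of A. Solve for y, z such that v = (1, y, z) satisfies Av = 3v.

1, 0

We need (A - 3I)v = 0.
A - 3I = [[7, -7, 2], [0, 0, 0], [-3, 3, 2]].
Row 1: (7)·1 + (-7)·y + (2)·z = 0
Row 2: (0)·1 + (0)·y + (0)·z = 0
Row 3: (-3)·1 + (3)·y + (2)·z = 0
Solving gives y = 1, z = 0.
Check: A·(1, 1, 0) = (3, 3, 0) = 3·(1, 1, 0).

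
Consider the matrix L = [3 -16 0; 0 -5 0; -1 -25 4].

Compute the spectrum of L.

-5, 3, 4

The characteristic polynomial is p(μ) = det(μI - L).
Expanding the 3×3 determinant: p(μ) = μ^3 - 2μ^2 - 23μ + 60.
Rational-root test: μ = 4 gives p(4) = 0.
Factor out (μ - 4): p(μ) = (μ - 4)·(μ^2 + 2μ - 15).
The quadratic factors as (μ + 5)·(μ - 3).
Eigenvalues: -5, 3, 4.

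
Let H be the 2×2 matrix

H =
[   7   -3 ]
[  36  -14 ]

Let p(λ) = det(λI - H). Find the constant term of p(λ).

10

p(λ) = λ^2 + 7λ + 10.
The constant term is 10.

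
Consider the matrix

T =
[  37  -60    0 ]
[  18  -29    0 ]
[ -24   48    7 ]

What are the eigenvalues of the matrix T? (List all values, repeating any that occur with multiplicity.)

1, 7, 7

Compute the characteristic polynomial p(μ) = det(μI - T).
Cofactor expansion gives p(μ) = μ^3 - 15μ^2 + 63μ - 49.
Rational-root test: μ = 7 gives p(7) = 0.
Factor out (μ - 7): p(μ) = (μ - 7)·(μ^2 - 8μ + 7).
The quadratic factors as (μ - 1)·(μ - 7).
Eigenvalues: 1, 7, 7.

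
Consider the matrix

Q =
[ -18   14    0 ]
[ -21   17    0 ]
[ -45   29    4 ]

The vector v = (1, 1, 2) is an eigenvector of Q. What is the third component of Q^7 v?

First find the eigenvalue: Qv = (-4, -4, -8) = -4·(1, 1, 2), so λ = -4.
Then Q^7 v = λ^7·v = (-4)^7·(1, 1, 2) = -16384·(1, 1, 2) = (-16384, -16384, -32768).

-32768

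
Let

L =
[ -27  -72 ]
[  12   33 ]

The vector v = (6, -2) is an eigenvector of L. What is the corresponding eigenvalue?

Compute Lv: L·(6, -2) = (-18, 6).
Since Lv = λv, compare component 1: -18 = λ·6, so λ = -3.

-3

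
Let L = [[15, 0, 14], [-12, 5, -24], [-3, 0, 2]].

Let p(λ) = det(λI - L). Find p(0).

p(0) = det(0·I − L) = det(−L) = (−1)^3·det(L).
det(L) = 360, so p(0) = -360.

-360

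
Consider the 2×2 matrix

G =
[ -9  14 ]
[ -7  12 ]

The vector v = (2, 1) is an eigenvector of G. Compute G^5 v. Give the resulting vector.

(-64, -32)

First find the eigenvalue: Gv = (-4, -2) = -2·(2, 1), so λ = -2.
Then G^5 v = λ^5·v = (-2)^5·(2, 1) = -32·(2, 1) = (-64, -32).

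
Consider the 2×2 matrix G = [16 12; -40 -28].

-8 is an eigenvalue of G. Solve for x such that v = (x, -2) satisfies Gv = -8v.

We need (G + 8I)v = 0.
G + 8I = [[24, 12], [-40, -20]].
Row 1: (24)·x + (12)·-2 = 0
Row 2: (-40)·x + (-20)·-2 = 0
Solving gives x = 1.
Check: G·(1, -2) = (-8, 16) = -8·(1, -2).

1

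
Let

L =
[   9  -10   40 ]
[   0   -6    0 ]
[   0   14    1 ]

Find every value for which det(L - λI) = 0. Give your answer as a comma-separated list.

Set up det(sI - L) = 0.
Cofactor expansion gives p(s) = s^3 - 4s^2 - 51s + 54.
Rational-root test: s = 1 gives p(1) = 0.
Factor out (s - 1): p(s) = (s - 1)·(s^2 - 3s - 54).
The quadratic factors as (s + 6)·(s - 9).
Eigenvalues: -6, 1, 9.

-6, 1, 9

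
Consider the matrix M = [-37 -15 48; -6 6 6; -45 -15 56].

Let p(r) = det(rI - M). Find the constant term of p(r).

-528

p(r) = r^3 - 25r^2 + 202r - 528.
The constant term is -528.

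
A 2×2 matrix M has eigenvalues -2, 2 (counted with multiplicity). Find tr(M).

trace(M) is the sum of the eigenvalues: (-2) + (2) = 0.

0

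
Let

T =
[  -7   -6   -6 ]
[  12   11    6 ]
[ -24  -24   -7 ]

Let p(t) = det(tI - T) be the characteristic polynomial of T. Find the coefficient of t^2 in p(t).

The coefficient of t^2 of det(tI - T) is −trace(T).
trace(T) = (-7) + (11) + (-7) = -3, so the coefficient is 3.

3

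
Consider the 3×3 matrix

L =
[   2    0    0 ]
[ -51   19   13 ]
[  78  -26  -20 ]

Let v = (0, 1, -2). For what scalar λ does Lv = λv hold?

-7

Compute Lv: L·(0, 1, -2) = (0, -7, 14).
Since Lv = λv, compare component 2: -7 = λ·1, so λ = -7.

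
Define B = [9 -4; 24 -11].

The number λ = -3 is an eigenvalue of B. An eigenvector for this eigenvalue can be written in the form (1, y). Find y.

We need (B + 3I)v = 0.
B + 3I = [[12, -4], [24, -8]].
Row 1: (12)·1 + (-4)·y = 0
Row 2: (24)·1 + (-8)·y = 0
Solving gives y = 3.
Check: B·(1, 3) = (-3, -9) = -3·(1, 3).

3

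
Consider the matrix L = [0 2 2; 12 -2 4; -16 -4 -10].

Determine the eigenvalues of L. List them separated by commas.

-6, -4, -2

Set up det(rI - L) = 0.
Expanding the 3×3 determinant: p(r) = r^3 + 12r^2 + 44r + 48.
Try r = -4: p(-4) = 0, so -4 is a root.
Factor out (r + 4): p(r) = (r + 4)·(r^2 + 8r + 12).
The quadratic factors as (r + 6)·(r + 2).
Eigenvalues: -6, -4, -2.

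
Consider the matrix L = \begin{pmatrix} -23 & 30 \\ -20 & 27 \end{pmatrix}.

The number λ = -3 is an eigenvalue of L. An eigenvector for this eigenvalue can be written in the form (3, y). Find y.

We need (L + 3I)v = 0.
L + 3I = [[-20, 30], [-20, 30]].
Row 1: (-20)·3 + (30)·y = 0
Row 2: (-20)·3 + (30)·y = 0
Solving gives y = 2.
Check: L·(3, 2) = (-9, -6) = -3·(3, 2).

2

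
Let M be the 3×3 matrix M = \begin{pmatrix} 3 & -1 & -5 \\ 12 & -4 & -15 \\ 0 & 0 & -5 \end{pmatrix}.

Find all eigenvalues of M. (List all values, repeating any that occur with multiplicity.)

Compute the characteristic polynomial p(s) = det(sI - M).
Expanding the 3×3 determinant: p(s) = s^3 + 6s^2 + 5s.
Rational-root test: s = -5 gives p(-5) = 0.
Factor out (s + 5): p(s) = (s + 5)·(s^2 + s).
The quadratic factors as (s + 1)·s.
Eigenvalues: -5, -1, 0.

-5, -1, 0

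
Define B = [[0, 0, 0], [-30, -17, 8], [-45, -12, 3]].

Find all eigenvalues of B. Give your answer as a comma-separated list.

-9, -5, 0

Set up det(λI - B) = 0.
Expanding the 3×3 determinant: p(λ) = λ^3 + 14λ^2 + 45λ.
Try λ = 0: p(0) = 0, so 0 is a root.
Dividing by λ leaves λ^2 + 14λ + 45.
The quadratic factors as (λ + 9)·(λ + 5).
Eigenvalues: -9, -5, 0.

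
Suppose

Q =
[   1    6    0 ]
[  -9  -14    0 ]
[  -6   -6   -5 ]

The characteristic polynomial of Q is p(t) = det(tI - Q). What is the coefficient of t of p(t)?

105

p(t) = t^3 + 18t^2 + 105t + 200.
The coefficient of t is 105.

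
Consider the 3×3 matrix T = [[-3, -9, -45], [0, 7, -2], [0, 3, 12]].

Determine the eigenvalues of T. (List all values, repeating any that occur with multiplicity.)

Set up det(λI - T) = 0.
Expanding along the first row, p(λ) = λ^3 - 16λ^2 + 33λ + 270.
Try λ = 9: p(9) = 0, so 9 is a root.
Factor out (λ - 9): p(λ) = (λ - 9)·(λ^2 - 7λ - 30).
The quadratic factors as (λ + 3)·(λ - 10).
Eigenvalues: -3, 9, 10.

-3, 9, 10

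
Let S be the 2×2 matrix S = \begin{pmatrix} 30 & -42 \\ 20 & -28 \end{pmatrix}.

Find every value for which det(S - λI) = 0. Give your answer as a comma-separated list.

det(S - rI) = (30 - r)(-28 - r) - (-42)·(20) = r^2 - 2r.
This factors as r·(r - 2) = 0.
Eigenvalues: 0, 2.

0, 2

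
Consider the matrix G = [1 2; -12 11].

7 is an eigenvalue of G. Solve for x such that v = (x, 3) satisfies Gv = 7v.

1

We need (G - 7I)v = 0.
G - 7I = [[-6, 2], [-12, 4]].
Row 1: (-6)·x + (2)·3 = 0
Row 2: (-12)·x + (4)·3 = 0
Solving gives x = 1.
Check: G·(1, 3) = (7, 21) = 7·(1, 3).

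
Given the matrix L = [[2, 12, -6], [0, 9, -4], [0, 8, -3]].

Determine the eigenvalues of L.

1, 2, 5

Set up det(μI - L) = 0.
Cofactor expansion gives p(μ) = μ^3 - 8μ^2 + 17μ - 10.
Since p(1) = 0, μ = 1 is a root.
Dividing by (μ - 1) leaves μ^2 - 7μ + 10.
The quadratic factors as (μ - 2)·(μ - 5).
Eigenvalues: 1, 2, 5.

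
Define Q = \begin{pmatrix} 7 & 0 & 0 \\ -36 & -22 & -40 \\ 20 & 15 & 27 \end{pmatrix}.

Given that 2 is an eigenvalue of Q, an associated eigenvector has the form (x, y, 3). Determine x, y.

0, -5

We need (Q - 2I)v = 0.
Q - 2I = [[5, 0, 0], [-36, -24, -40], [20, 15, 25]].
Row 1: (5)·x + (0)·y + (0)·3 = 0
Row 2: (-36)·x + (-24)·y + (-40)·3 = 0
Row 3: (20)·x + (15)·y + (25)·3 = 0
Solving gives x = 0, y = -5.
Check: Q·(0, -5, 3) = (0, -10, 6) = 2·(0, -5, 3).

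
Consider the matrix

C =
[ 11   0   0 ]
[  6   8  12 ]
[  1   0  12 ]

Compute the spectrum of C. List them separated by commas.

8, 11, 12

Set up det(μI - C) = 0.
Expanding the 3×3 determinant: p(μ) = μ^3 - 31μ^2 + 316μ - 1056.
Try μ = 11: p(11) = 0, so 11 is a root.
Factor out (μ - 11): p(μ) = (μ - 11)·(μ^2 - 20μ + 96).
The quadratic factors as (μ - 8)·(μ - 12).
Eigenvalues: 8, 11, 12.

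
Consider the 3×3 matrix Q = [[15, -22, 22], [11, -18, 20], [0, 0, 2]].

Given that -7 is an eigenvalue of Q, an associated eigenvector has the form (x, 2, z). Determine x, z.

2, 0

We need (Q + 7I)v = 0.
Q + 7I = [[22, -22, 22], [11, -11, 20], [0, 0, 9]].
Row 1: (22)·x + (-22)·2 + (22)·z = 0
Row 2: (11)·x + (-11)·2 + (20)·z = 0
Row 3: (0)·x + (0)·2 + (9)·z = 0
Solving gives x = 2, z = 0.
Check: Q·(2, 2, 0) = (-14, -14, 0) = -7·(2, 2, 0).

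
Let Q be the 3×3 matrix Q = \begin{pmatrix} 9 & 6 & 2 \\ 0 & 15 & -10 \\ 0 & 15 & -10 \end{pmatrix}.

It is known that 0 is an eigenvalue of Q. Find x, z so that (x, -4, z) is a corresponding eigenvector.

4, -6

We need (Q)v = 0.
Q = [[9, 6, 2], [0, 15, -10], [0, 15, -10]].
Row 1: (9)·x + (6)·-4 + (2)·z = 0
Row 2: (0)·x + (15)·-4 + (-10)·z = 0
Row 3: (0)·x + (15)·-4 + (-10)·z = 0
Solving gives x = 4, z = -6.
Check: Q·(4, -4, -6) = (0, 0, 0) = 0·(4, -4, -6).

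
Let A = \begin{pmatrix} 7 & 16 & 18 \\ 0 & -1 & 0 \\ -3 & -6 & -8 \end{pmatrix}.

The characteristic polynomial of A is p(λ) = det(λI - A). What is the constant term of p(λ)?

p(λ) = λ^3 + 2λ^2 - λ - 2.
The constant term is -2.

-2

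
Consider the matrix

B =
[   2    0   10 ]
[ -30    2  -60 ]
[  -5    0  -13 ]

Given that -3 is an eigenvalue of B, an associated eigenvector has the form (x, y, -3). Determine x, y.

6, 0

We need (B + 3I)v = 0.
B + 3I = [[5, 0, 10], [-30, 5, -60], [-5, 0, -10]].
Row 1: (5)·x + (0)·y + (10)·-3 = 0
Row 2: (-30)·x + (5)·y + (-60)·-3 = 0
Row 3: (-5)·x + (0)·y + (-10)·-3 = 0
Solving gives x = 6, y = 0.
Check: B·(6, 0, -3) = (-18, 0, 9) = -3·(6, 0, -3).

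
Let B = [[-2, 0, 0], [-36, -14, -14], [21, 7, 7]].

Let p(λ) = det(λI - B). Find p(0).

p(0) = det(0·I − B) = det(−B) = (−1)^3·det(B).
det(B) = 0, so p(0) = 0.

0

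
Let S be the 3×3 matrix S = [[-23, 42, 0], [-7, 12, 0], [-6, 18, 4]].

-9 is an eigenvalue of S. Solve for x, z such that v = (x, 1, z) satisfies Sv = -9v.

We need (S + 9I)v = 0.
S + 9I = [[-14, 42, 0], [-7, 21, 0], [-6, 18, 13]].
Row 1: (-14)·x + (42)·1 + (0)·z = 0
Row 2: (-7)·x + (21)·1 + (0)·z = 0
Row 3: (-6)·x + (18)·1 + (13)·z = 0
Solving gives x = 3, z = 0.
Check: S·(3, 1, 0) = (-27, -9, 0) = -9·(3, 1, 0).

3, 0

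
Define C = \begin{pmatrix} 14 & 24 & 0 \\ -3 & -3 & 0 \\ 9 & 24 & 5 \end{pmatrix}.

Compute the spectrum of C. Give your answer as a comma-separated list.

5, 5, 6

Compute the characteristic polynomial p(μ) = det(μI - C).
Expanding along the first row, p(μ) = μ^3 - 16μ^2 + 85μ - 150.
Rational-root test: μ = 5 gives p(5) = 0.
Factor out (μ - 5): p(μ) = (μ - 5)·(μ^2 - 11μ + 30).
The quadratic factors as (μ - 5)·(μ - 6).
Eigenvalues: 5, 5, 6.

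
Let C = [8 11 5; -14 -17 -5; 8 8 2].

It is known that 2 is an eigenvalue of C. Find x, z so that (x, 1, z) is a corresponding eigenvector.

-1, -1

We need (C - 2I)v = 0.
C - 2I = [[6, 11, 5], [-14, -19, -5], [8, 8, 0]].
Row 1: (6)·x + (11)·1 + (5)·z = 0
Row 2: (-14)·x + (-19)·1 + (-5)·z = 0
Row 3: (8)·x + (8)·1 + (0)·z = 0
Solving gives x = -1, z = -1.
Check: C·(-1, 1, -1) = (-2, 2, -2) = 2·(-1, 1, -1).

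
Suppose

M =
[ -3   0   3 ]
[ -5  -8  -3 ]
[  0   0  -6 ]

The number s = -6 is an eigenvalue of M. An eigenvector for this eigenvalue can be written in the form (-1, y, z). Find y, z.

1, 1

We need (M + 6I)v = 0.
M + 6I = [[3, 0, 3], [-5, -2, -3], [0, 0, 0]].
Row 1: (3)·-1 + (0)·y + (3)·z = 0
Row 2: (-5)·-1 + (-2)·y + (-3)·z = 0
Row 3: (0)·-1 + (0)·y + (0)·z = 0
Solving gives y = 1, z = 1.
Check: M·(-1, 1, 1) = (6, -6, -6) = -6·(-1, 1, 1).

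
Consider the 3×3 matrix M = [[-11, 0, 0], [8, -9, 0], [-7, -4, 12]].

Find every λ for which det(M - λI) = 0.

-11, -9, 12

M is lower triangular, so its eigenvalues are the diagonal entries.
Diagonal: -11, -9, 12.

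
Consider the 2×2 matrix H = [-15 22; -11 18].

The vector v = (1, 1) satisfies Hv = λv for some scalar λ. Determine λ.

Compute Hv: H·(1, 1) = (7, 7).
Since Hv = λv, compare component 1: 7 = λ·1, so λ = 7.

7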